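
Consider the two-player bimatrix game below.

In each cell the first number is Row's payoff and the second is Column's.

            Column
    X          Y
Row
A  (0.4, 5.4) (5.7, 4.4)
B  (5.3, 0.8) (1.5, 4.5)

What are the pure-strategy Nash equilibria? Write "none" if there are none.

For each player, find the best response to each opponent profile; mutual best responses are the pure NE.
Row against X: payoffs 0.4, 5.3 → best response B.
Row against Y: payoffs 5.7, 1.5 → best response A.
Column against A: payoffs 5.4, 4.4 → best response X.
Column against B: payoffs 0.8, 4.5 → best response Y.
No profile is a mutual best response for all players.

No pure-strategy Nash equilibrium.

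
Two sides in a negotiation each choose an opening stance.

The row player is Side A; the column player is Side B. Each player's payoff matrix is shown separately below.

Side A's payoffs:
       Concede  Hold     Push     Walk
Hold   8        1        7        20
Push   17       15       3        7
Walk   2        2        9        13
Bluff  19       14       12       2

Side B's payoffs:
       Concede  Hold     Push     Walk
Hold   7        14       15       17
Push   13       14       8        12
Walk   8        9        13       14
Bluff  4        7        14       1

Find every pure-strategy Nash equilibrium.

Mark each player's best response to every combination of opponents' strategies; a profile where every player is best-responding is a pure Nash equilibrium.
Side A against Concede: payoffs 8, 17, 2, 19 → best response Bluff.
Side A against Hold: payoffs 1, 15, 2, 14 → best response Push.
Side A against Push: payoffs 7, 3, 9, 12 → best response Bluff.
Side A against Walk: payoffs 20, 7, 13, 2 → best response Hold.
Side B against Hold: payoffs 7, 14, 15, 17 → best response Walk.
Side B against Push: payoffs 13, 14, 8, 12 → best response Hold.
Side B against Walk: payoffs 8, 9, 13, 14 → best response Walk.
Side B against Bluff: payoffs 4, 7, 14, 1 → best response Push.
Mutual best responses: (Hold, Walk); (Push, Hold); (Bluff, Push).

(Hold, Walk) and (Push, Hold) and (Bluff, Push)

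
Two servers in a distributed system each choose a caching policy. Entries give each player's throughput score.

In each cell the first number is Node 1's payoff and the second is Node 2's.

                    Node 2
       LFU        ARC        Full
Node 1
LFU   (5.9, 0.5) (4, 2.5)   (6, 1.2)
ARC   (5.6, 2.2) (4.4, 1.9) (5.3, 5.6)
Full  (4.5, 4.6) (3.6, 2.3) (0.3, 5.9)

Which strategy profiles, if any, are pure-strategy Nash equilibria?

Node 1 against LFU: payoffs 5.9, 5.6, 4.5 → best response LFU.
Node 1 against ARC: payoffs 4, 4.4, 3.6 → best response ARC.
Node 1 against Full: payoffs 6, 5.3, 0.3 → best response LFU.
Node 2 against LFU: payoffs 0.5, 2.5, 1.2 → best response ARC.
Node 2 against ARC: payoffs 2.2, 1.9, 5.6 → best response Full.
Node 2 against Full: payoffs 4.6, 2.3, 5.9 → best response Full.
No profile is a mutual best response for all players.

This game has no pure Nash equilibrium.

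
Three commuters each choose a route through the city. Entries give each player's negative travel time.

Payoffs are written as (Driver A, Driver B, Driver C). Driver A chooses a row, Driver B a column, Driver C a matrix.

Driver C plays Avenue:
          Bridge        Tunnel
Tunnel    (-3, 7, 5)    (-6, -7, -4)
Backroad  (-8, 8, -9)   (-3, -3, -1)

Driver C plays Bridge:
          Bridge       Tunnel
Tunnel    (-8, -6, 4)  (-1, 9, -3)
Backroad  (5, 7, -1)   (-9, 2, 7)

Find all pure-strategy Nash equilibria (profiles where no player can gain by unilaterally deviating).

Pure-strategy Nash equilibria: (Tunnel, Bridge, Avenue), (Tunnel, Tunnel, Bridge), (Backroad, Bridge, Bridge)

Driver A against (Bridge, Avenue): payoffs -3, -8 → best response Tunnel.
Driver A against (Bridge, Bridge): payoffs -8, 5 → best response Backroad.
Driver A against (Tunnel, Avenue): payoffs -6, -3 → best response Backroad.
Driver A against (Tunnel, Bridge): payoffs -1, -9 → best response Tunnel.
Driver B against (Tunnel, Avenue): payoffs 7, -7 → best response Bridge.
Driver B against (Tunnel, Bridge): payoffs -6, 9 → best response Tunnel.
Driver B against (Backroad, Avenue): payoffs 8, -3 → best response Bridge.
Driver B against (Backroad, Bridge): payoffs 7, 2 → best response Bridge.
Driver C against (Tunnel, Bridge): payoffs 5, 4 → best response Avenue.
Driver C against (Tunnel, Tunnel): payoffs -4, -3 → best response Bridge.
Driver C against (Backroad, Bridge): payoffs -9, -1 → best response Bridge.
Driver C against (Backroad, Tunnel): payoffs -1, 7 → best response Bridge.
Mutual best responses: (Tunnel, Bridge, Avenue); (Tunnel, Tunnel, Bridge); (Backroad, Bridge, Bridge).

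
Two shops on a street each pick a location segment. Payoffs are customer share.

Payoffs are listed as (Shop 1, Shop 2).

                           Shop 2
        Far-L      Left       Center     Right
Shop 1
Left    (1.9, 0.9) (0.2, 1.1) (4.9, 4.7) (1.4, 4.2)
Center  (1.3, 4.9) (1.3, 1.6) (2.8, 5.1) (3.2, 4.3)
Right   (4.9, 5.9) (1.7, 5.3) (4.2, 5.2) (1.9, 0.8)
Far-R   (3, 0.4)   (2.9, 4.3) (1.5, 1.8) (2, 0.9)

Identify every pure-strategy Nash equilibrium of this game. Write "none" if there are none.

(Left, Center) and (Right, Far-L) and (Far-R, Left)

(Left, Far-L): Shop 1 can switch to Right (1.9 → 4.9). Not NE.
(Left, Left): Shop 1 can switch to Center (0.2 → 1.3). Not NE.
(Left, Center): Shop 1 gets 4.9, best alternative 4.2; Shop 2 gets 4.7, best alternative 4.2. No profitable deviation — NE.
(Left, Right): Shop 1 can switch to Center (1.4 → 3.2). Not NE.
(Center, Far-L): Shop 1 can switch to Left (1.3 → 1.9). Not NE.
(Center, Left): Shop 1 can switch to Right (1.3 → 1.7). Not NE.
(Center, Center): Shop 1 can switch to Left (2.8 → 4.9). Not NE.
(Center, Right): Shop 2 can switch to Far-L (4.3 → 4.9). Not NE.
(Right, Far-L): Shop 1 gets 4.9, best alternative 3; Shop 2 gets 5.9, best alternative 5.3. No profitable deviation — NE.
(Right, Left): Shop 1 can switch to Far-R (1.7 → 2.9). Not NE.
(Far-R, Left): Shop 1 gets 2.9, best alternative 1.7; Shop 2 gets 4.3, best alternative 1.8. No profitable deviation — NE.
(The remaining 5 profiles each have a profitable deviation by the same check.)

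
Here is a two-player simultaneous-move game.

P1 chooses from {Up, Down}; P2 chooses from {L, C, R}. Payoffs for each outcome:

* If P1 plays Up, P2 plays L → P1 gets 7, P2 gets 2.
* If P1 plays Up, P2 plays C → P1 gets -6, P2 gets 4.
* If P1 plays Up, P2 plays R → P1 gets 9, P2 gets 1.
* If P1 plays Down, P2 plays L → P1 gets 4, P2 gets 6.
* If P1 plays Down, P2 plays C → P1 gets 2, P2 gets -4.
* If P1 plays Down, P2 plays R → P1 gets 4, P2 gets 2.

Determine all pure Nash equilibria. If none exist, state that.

This game has no pure Nash equilibrium.

(Up, L): P2 can switch to C (2 → 4). Not NE.
(Up, C): P1 can switch to Down (-6 → 2). Not NE.
(Up, R): P2 can switch to L (1 → 2). Not NE.
(Down, L): P1 can switch to Up (4 → 7). Not NE.
(Down, C): P2 can switch to L (-4 → 6). Not NE.
(Down, R): P1 can switch to Up (4 → 9). Not NE.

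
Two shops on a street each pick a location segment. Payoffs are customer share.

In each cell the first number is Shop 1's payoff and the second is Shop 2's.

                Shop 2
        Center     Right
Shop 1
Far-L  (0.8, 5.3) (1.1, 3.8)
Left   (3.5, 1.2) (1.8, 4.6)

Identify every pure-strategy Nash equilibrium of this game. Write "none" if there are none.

(Left, Right)

(Far-L, Center): Shop 1 can switch to Left (0.8 → 3.5). Not NE.
(Far-L, Right): Shop 1 can switch to Left (1.1 → 1.8). Not NE.
(Left, Center): Shop 2 can switch to Right (1.2 → 4.6). Not NE.
(Left, Right): Shop 1 gets 1.8, best alternative 1.1; Shop 2 gets 4.6, best alternative 1.2. No profitable deviation — NE.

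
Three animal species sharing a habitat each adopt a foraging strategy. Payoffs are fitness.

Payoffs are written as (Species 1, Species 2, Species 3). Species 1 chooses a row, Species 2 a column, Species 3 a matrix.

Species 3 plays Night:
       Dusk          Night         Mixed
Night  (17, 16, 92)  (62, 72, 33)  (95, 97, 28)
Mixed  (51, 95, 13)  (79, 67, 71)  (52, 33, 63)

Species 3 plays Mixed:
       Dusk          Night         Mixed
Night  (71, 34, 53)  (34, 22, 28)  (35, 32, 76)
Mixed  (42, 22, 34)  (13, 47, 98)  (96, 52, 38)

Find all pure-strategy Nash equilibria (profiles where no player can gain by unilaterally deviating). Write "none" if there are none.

This game has no pure Nash equilibrium.

(Night, Dusk, Night): Species 1 can switch to Mixed (17 → 51). Not NE.
(Night, Dusk, Mixed): Species 3 can switch to Night (53 → 92). Not NE.
(Night, Night, Night): Species 1 can switch to Mixed (62 → 79). Not NE.
(Night, Night, Mixed): Species 2 can switch to Dusk (22 → 34). Not NE.
(Night, Mixed, Night): Species 3 can switch to Mixed (28 → 76). Not NE.
(Night, Mixed, Mixed): Species 1 can switch to Mixed (35 → 96). Not NE.
(Mixed, Dusk, Night): Species 3 can switch to Mixed (13 → 34). Not NE.
(Mixed, Dusk, Mixed): Species 1 can switch to Night (42 → 71). Not NE.
(Mixed, Night, Night): Species 2 can switch to Dusk (67 → 95). Not NE.
(Mixed, Night, Mixed): Species 1 can switch to Night (13 → 34). Not NE.
(Mixed, Mixed, Night): Species 1 can switch to Night (52 → 95). Not NE.
(Mixed, Mixed, Mixed): Species 3 can switch to Night (38 → 63). Not NE.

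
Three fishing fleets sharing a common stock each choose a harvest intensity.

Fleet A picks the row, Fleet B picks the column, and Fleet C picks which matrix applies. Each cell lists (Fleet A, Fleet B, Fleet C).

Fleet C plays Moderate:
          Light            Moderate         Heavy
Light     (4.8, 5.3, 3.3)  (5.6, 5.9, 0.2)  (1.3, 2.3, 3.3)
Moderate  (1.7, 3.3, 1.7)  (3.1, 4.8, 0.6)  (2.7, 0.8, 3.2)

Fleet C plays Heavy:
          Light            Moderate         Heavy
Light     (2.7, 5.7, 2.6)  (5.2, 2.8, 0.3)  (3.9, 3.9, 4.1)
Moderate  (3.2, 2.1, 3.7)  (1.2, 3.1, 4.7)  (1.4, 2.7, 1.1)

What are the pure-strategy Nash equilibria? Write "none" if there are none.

Mark each player's best response to every combination of opponents' strategies; a profile where every player is best-responding is a pure Nash equilibrium.
Fleet A against (Light, Moderate): payoffs 4.8, 1.7 → best response Light.
Fleet A against (Light, Heavy): payoffs 2.7, 3.2 → best response Moderate.
Fleet A against (Moderate, Moderate): payoffs 5.6, 3.1 → best response Light.
Fleet A against (Moderate, Heavy): payoffs 5.2, 1.2 → best response Light.
Fleet A against (Heavy, Moderate): payoffs 1.3, 2.7 → best response Moderate.
Fleet A against (Heavy, Heavy): payoffs 3.9, 1.4 → best response Light.
Fleet B against (Light, Moderate): payoffs 5.3, 5.9, 2.3 → best response Moderate.
Fleet B against (Light, Heavy): payoffs 5.7, 2.8, 3.9 → best response Light.
Fleet B against (Moderate, Moderate): payoffs 3.3, 4.8, 0.8 → best response Moderate.
Fleet B against (Moderate, Heavy): payoffs 2.1, 3.1, 2.7 → best response Moderate.
Fleet C against (Light, Light): payoffs 3.3, 2.6 → best response Moderate.
Fleet C against (Light, Moderate): payoffs 0.2, 0.3 → best response Heavy.
Fleet C against (Light, Heavy): payoffs 3.3, 4.1 → best response Heavy.
Fleet C against (Moderate, Light): payoffs 1.7, 3.7 → best response Heavy.
Fleet C against (Moderate, Moderate): payoffs 0.6, 4.7 → best response Heavy.
Fleet C against (Moderate, Heavy): payoffs 3.2, 1.1 → best response Moderate.
No profile is a mutual best response for all players.

No pure-strategy Nash equilibrium.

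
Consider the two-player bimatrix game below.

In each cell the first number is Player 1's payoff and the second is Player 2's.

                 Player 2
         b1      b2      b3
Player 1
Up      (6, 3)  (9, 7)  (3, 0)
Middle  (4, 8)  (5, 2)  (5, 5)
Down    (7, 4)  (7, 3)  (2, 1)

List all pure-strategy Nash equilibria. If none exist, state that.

Player 1 against b1: payoffs 6, 4, 7 → best response Down.
Player 1 against b2: payoffs 9, 5, 7 → best response Up.
Player 1 against b3: payoffs 3, 5, 2 → best response Middle.
Player 2 against Up: payoffs 3, 7, 0 → best response b2.
Player 2 against Middle: payoffs 8, 2, 5 → best response b1.
Player 2 against Down: payoffs 4, 3, 1 → best response b1.
Mutual best responses: (Up, b2); (Down, b1).

Pure-strategy Nash equilibria: (Up, b2); (Down, b1)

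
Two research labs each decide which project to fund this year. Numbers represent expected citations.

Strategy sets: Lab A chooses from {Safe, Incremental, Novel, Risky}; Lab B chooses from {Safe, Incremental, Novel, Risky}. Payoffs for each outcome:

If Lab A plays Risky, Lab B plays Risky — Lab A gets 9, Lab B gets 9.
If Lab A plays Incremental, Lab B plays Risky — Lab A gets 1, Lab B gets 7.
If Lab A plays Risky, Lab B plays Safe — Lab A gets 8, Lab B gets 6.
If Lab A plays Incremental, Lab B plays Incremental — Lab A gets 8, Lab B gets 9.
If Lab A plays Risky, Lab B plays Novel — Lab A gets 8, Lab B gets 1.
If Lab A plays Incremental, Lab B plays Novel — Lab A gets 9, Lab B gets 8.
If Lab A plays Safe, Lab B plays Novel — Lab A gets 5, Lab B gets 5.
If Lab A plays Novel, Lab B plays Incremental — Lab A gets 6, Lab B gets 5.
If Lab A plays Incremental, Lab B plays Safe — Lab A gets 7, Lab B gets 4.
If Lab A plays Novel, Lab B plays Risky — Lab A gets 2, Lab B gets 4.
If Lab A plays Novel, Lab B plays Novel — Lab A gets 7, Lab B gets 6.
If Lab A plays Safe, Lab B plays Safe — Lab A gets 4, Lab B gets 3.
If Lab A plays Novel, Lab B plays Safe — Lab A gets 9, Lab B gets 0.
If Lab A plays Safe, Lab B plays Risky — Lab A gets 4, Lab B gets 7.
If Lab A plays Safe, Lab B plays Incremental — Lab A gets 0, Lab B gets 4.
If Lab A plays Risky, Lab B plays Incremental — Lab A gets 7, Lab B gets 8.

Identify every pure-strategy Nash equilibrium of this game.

The pure Nash equilibria are (Incremental, Incremental) and (Risky, Risky).

Check each profile: it is a Nash equilibrium iff no player can strictly gain by switching unilaterally.
(Safe, Safe): Lab A can switch to Incremental (4 → 7). Not NE.
(Safe, Incremental): Lab A can switch to Incremental (0 → 8). Not NE.
(Safe, Novel): Lab A can switch to Incremental (5 → 9). Not NE.
(Safe, Risky): Lab A can switch to Risky (4 → 9). Not NE.
(Incremental, Safe): Lab A can switch to Novel (7 → 9). Not NE.
(Incremental, Incremental): Lab A gets 8, best alternative 7; Lab B gets 9, best alternative 8. No profitable deviation — NE.
(Incremental, Novel): Lab B can switch to Incremental (8 → 9). Not NE.
(Incremental, Risky): Lab A can switch to Safe (1 → 4). Not NE.
(Novel, Safe): Lab B can switch to Incremental (0 → 5). Not NE.
(Novel, Incremental): Lab A can switch to Incremental (6 → 8). Not NE.
(Novel, Novel): Lab A can switch to Incremental (7 → 9). Not NE.
(Risky, Risky): Lab A gets 9, best alternative 4; Lab B gets 9, best alternative 8. No profitable deviation — NE.
(The remaining 4 profiles each have a profitable deviation by the same check.)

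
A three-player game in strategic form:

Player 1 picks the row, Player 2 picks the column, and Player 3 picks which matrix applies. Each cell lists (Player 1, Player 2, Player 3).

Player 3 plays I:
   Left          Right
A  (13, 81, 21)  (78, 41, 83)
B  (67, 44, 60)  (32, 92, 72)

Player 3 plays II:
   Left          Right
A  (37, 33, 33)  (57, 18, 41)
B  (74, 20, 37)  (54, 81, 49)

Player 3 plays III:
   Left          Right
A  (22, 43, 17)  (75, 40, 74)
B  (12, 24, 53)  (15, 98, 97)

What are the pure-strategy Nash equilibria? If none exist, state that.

For each strategy profile, look for a profitable unilateral deviation.
(A, Left, I): Player 1 can switch to B (13 → 67). Not NE.
(A, Left, II): Player 1 can switch to B (37 → 74). Not NE.
(A, Left, III): Player 3 can switch to I (17 → 21). Not NE.
(A, Right, I): Player 2 can switch to Left (41 → 81). Not NE.
(A, Right, II): Player 2 can switch to Left (18 → 33). Not NE.
(A, Right, III): Player 2 can switch to Left (40 → 43). Not NE.
(B, Left, I): Player 2 can switch to Right (44 → 92). Not NE.
(B, Left, II): Player 2 can switch to Right (20 → 81). Not NE.
(The remaining 4 profiles each have a profitable deviation by the same check.)

There is no pure-strategy Nash equilibrium.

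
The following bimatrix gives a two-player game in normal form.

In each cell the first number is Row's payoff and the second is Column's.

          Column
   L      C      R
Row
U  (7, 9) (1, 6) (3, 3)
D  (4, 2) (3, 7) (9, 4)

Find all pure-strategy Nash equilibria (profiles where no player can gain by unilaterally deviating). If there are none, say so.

For each player, find the best response to each opponent profile; mutual best responses are the pure NE.
Row against L: payoffs 7, 4 → best response U.
Row against C: payoffs 1, 3 → best response D.
Row against R: payoffs 3, 9 → best response D.
Column against U: payoffs 9, 6, 3 → best response L.
Column against D: payoffs 2, 7, 4 → best response C.
Mutual best responses: (U, L); (D, C).

(U, L), (D, C)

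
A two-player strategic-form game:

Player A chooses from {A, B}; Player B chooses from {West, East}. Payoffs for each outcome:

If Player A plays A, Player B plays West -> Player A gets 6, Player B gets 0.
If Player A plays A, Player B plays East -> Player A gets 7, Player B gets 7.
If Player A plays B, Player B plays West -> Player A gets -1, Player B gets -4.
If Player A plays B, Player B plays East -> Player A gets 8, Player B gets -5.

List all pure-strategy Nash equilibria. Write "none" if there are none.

This game has no pure Nash equilibrium.

For each player, find the best response to each opponent profile; mutual best responses are the pure NE.
Player A against West: payoffs 6, -1 → best response A.
Player A against East: payoffs 7, 8 → best response B.
Player B against A: payoffs 0, 7 → best response East.
Player B against B: payoffs -4, -5 → best response West.
No profile is a mutual best response for all players.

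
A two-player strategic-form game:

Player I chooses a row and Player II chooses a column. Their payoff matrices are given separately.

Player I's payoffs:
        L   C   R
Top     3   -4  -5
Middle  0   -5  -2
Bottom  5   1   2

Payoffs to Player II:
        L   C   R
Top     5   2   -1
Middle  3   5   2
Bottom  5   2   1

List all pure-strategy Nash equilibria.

(Top, L): Player I can switch to Bottom (3 → 5). Not NE.
(Top, C): Player I can switch to Bottom (-4 → 1). Not NE.
(Top, R): Player I can switch to Middle (-5 → -2). Not NE.
(Middle, L): Player I can switch to Top (0 → 3). Not NE.
(Middle, C): Player I can switch to Top (-5 → -4). Not NE.
(Middle, R): Player I can switch to Bottom (-2 → 2). Not NE.
(Bottom, L): Player I gets 5, best alternative 3; Player II gets 5, best alternative 2. No profitable deviation — NE.
(The remaining 2 profiles each have a profitable deviation by the same check.)

Pure NE: (Bottom, L)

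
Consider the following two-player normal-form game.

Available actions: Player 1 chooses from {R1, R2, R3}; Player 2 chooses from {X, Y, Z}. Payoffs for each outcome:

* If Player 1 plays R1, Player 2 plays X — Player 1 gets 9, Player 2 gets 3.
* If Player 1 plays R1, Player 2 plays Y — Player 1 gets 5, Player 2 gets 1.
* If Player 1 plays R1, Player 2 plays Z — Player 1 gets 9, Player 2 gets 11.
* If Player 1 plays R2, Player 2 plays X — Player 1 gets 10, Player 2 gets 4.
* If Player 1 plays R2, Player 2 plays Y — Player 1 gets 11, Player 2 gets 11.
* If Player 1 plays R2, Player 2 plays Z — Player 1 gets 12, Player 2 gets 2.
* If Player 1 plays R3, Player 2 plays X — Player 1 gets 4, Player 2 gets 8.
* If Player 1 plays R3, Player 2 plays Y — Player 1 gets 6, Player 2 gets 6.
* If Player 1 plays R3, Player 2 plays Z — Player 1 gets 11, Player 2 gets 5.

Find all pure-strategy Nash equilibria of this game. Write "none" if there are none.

Mark each player's best response to every combination of opponents' strategies; a profile where every player is best-responding is a pure Nash equilibrium.
Player 1 against X: payoffs 9, 10, 4 → best response R2.
Player 1 against Y: payoffs 5, 11, 6 → best response R2.
Player 1 against Z: payoffs 9, 12, 11 → best response R2.
Player 2 against R1: payoffs 3, 1, 11 → best response Z.
Player 2 against R2: payoffs 4, 11, 2 → best response Y.
Player 2 against R3: payoffs 8, 6, 5 → best response X.
Mutual best responses: (R2, Y).

(R2, Y)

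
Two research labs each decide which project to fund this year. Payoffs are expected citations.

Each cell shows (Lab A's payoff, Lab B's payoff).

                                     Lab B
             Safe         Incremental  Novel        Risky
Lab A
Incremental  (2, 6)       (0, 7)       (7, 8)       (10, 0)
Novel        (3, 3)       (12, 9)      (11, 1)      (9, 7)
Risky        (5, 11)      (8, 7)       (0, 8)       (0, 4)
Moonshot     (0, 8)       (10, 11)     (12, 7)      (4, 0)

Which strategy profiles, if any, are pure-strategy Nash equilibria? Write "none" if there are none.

(Novel, Incremental) and (Risky, Safe)

Check each profile: it is a Nash equilibrium iff no player can strictly gain by switching unilaterally.
(Incremental, Safe): Lab A can switch to Novel (2 → 3). Not NE.
(Incremental, Incremental): Lab A can switch to Novel (0 → 12). Not NE.
(Incremental, Novel): Lab A can switch to Novel (7 → 11). Not NE.
(Incremental, Risky): Lab B can switch to Safe (0 → 6). Not NE.
(Novel, Safe): Lab A can switch to Risky (3 → 5). Not NE.
(Novel, Incremental): Lab A gets 12, best alternative 10; Lab B gets 9, best alternative 7. No profitable deviation — NE.
(Novel, Novel): Lab A can switch to Moonshot (11 → 12). Not NE.
(Novel, Risky): Lab A can switch to Incremental (9 → 10). Not NE.
(Risky, Safe): Lab A gets 5, best alternative 3; Lab B gets 11, best alternative 8. No profitable deviation — NE.
(Risky, Incremental): Lab A can switch to Novel (8 → 12). Not NE.
(Risky, Novel): Lab A can switch to Incremental (0 → 7). Not NE.
(Risky, Risky): Lab A can switch to Incremental (0 → 10). Not NE.
(The remaining 4 profiles each have a profitable deviation by the same check.)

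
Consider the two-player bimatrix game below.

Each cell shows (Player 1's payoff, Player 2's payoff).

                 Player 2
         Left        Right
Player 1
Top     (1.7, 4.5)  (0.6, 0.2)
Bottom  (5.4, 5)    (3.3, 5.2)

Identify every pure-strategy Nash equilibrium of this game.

Player 1 against Left: payoffs 1.7, 5.4 → best response Bottom.
Player 1 against Right: payoffs 0.6, 3.3 → best response Bottom.
Player 2 against Top: payoffs 4.5, 0.2 → best response Left.
Player 2 against Bottom: payoffs 5, 5.2 → best response Right.
Mutual best responses: (Bottom, Right).

Pure NE: (Bottom, Right)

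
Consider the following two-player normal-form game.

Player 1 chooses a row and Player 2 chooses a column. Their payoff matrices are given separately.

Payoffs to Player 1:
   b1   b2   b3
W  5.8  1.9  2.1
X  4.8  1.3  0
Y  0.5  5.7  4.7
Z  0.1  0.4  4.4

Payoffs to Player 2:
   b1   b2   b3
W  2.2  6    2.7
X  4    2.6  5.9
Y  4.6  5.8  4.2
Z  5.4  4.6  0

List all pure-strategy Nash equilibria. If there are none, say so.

(W, b1): Player 2 can switch to b2 (2.2 → 6). Not NE.
(W, b2): Player 1 can switch to Y (1.9 → 5.7). Not NE.
(W, b3): Player 1 can switch to Y (2.1 → 4.7). Not NE.
(X, b1): Player 1 can switch to W (4.8 → 5.8). Not NE.
(X, b2): Player 1 can switch to W (1.3 → 1.9). Not NE.
(X, b3): Player 1 can switch to W (0 → 2.1). Not NE.
(Y, b1): Player 1 can switch to W (0.5 → 5.8). Not NE.
(Y, b2): Player 1 gets 5.7, best alternative 1.9; Player 2 gets 5.8, best alternative 4.6. No profitable deviation — NE.
(Y, b3): Player 2 can switch to b1 (4.2 → 4.6). Not NE.
(The remaining 3 profiles each have a profitable deviation by the same check.)

The unique pure-strategy Nash equilibrium is (Y, b2).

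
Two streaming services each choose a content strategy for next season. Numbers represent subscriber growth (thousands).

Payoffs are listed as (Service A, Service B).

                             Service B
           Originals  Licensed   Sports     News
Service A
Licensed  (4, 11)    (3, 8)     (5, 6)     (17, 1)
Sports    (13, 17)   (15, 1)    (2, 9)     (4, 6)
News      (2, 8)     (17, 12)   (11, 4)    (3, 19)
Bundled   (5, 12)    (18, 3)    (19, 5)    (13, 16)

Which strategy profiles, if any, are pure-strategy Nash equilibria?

Pure NE: (Sports, Originals)

(Licensed, Originals): Service A can switch to Sports (4 → 13). Not NE.
(Licensed, Licensed): Service A can switch to Sports (3 → 15). Not NE.
(Licensed, Sports): Service A can switch to News (5 → 11). Not NE.
(Licensed, News): Service B can switch to Originals (1 → 11). Not NE.
(Sports, Originals): Service A gets 13, best alternative 5; Service B gets 17, best alternative 9. No profitable deviation — NE.
(Sports, Licensed): Service A can switch to News (15 → 17). Not NE.
(Sports, Sports): Service A can switch to Licensed (2 → 5). Not NE.
(Sports, News): Service A can switch to Licensed (4 → 17). Not NE.
(News, Originals): Service A can switch to Licensed (2 → 4). Not NE.
(News, Licensed): Service A can switch to Bundled (17 → 18). Not NE.
(News, Sports): Service A can switch to Bundled (11 → 19). Not NE.
(News, News): Service A can switch to Licensed (3 → 17). Not NE.
(Bundled, Originals): Service A can switch to Sports (5 → 13). Not NE.
(The remaining 3 profiles each have a profitable deviation by the same check.)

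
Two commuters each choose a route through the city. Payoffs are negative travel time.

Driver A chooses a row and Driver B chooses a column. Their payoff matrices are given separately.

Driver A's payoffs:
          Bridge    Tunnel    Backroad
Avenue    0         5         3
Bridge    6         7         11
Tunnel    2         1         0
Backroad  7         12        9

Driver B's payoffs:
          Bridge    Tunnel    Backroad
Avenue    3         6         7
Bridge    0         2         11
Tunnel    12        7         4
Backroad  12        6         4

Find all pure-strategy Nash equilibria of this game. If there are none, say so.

Pure-strategy Nash equilibria: (Bridge, Backroad), (Backroad, Bridge)

Driver A against Bridge: payoffs 0, 6, 2, 7 → best response Backroad.
Driver A against Tunnel: payoffs 5, 7, 1, 12 → best response Backroad.
Driver A against Backroad: payoffs 3, 11, 0, 9 → best response Bridge.
Driver B against Avenue: payoffs 3, 6, 7 → best response Backroad.
Driver B against Bridge: payoffs 0, 2, 11 → best response Backroad.
Driver B against Tunnel: payoffs 12, 7, 4 → best response Bridge.
Driver B against Backroad: payoffs 12, 6, 4 → best response Bridge.
Mutual best responses: (Bridge, Backroad); (Backroad, Bridge).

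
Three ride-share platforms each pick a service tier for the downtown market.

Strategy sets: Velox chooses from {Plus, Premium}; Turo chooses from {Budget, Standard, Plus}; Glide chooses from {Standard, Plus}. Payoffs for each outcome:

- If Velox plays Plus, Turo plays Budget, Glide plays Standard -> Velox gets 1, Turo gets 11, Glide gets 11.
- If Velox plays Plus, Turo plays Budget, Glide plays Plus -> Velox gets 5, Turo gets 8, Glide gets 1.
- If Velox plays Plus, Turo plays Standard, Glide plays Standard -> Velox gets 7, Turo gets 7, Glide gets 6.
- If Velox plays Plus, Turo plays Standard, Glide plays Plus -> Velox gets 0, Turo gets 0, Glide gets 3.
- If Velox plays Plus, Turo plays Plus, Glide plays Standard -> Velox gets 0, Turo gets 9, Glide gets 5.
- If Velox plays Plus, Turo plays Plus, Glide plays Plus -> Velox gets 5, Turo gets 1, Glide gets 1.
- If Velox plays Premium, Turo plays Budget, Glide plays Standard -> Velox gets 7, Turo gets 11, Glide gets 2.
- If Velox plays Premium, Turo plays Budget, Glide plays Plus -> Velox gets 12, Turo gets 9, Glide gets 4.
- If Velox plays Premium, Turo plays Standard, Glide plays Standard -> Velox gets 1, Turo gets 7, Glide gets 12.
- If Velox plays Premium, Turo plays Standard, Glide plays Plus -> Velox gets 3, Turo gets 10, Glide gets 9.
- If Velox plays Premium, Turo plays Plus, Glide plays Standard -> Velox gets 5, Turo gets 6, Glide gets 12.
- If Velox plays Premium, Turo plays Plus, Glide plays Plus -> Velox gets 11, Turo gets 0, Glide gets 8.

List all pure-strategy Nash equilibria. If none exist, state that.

Velox against (Budget, Standard): payoffs 1, 7 → best response Premium.
Velox against (Budget, Plus): payoffs 5, 12 → best response Premium.
Velox against (Standard, Standard): payoffs 7, 1 → best response Plus.
Velox against (Standard, Plus): payoffs 0, 3 → best response Premium.
Velox against (Plus, Standard): payoffs 0, 5 → best response Premium.
Velox against (Plus, Plus): payoffs 5, 11 → best response Premium.
Turo against (Plus, Standard): payoffs 11, 7, 9 → best response Budget.
Turo against (Plus, Plus): payoffs 8, 0, 1 → best response Budget.
Turo against (Premium, Standard): payoffs 11, 7, 6 → best response Budget.
Turo against (Premium, Plus): payoffs 9, 10, 0 → best response Standard.
Glide against (Plus, Budget): payoffs 11, 1 → best response Standard.
Glide against (Plus, Standard): payoffs 6, 3 → best response Standard.
Glide against (Plus, Plus): payoffs 5, 1 → best response Standard.
Glide against (Premium, Budget): payoffs 2, 4 → best response Plus.
Glide against (Premium, Standard): payoffs 12, 9 → best response Standard.
Glide against (Premium, Plus): payoffs 12, 8 → best response Standard.
No profile is a mutual best response for all players.

This game has no pure Nash equilibrium.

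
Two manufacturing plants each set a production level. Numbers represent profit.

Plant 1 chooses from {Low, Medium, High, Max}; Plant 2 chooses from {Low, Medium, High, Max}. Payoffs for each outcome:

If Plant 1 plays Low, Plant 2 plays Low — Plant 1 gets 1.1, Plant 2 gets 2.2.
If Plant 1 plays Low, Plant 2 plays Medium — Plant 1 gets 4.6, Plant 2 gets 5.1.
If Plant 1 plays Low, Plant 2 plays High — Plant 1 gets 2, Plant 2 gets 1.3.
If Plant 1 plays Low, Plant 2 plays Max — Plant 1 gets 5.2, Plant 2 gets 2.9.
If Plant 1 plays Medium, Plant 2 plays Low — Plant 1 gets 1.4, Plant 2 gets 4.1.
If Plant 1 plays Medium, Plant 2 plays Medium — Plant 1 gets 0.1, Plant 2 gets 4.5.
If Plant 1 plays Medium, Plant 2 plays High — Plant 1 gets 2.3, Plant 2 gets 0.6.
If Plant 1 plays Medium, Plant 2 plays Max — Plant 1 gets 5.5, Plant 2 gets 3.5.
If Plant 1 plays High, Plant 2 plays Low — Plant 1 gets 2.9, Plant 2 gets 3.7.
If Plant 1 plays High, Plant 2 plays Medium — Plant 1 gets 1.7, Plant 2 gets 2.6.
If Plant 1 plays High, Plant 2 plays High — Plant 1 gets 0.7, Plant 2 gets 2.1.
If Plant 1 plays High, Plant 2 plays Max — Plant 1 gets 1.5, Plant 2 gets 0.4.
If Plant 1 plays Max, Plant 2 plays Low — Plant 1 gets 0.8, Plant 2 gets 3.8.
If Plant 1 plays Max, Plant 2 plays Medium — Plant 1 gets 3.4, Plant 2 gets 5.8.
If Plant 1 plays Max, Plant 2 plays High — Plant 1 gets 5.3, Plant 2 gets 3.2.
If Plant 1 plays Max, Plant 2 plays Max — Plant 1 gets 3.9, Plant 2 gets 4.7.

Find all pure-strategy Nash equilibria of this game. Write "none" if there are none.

Pure-strategy Nash equilibria: (Low, Medium), (High, Low)

(Low, Low): Plant 1 can switch to Medium (1.1 → 1.4). Not NE.
(Low, Medium): Plant 1 gets 4.6, best alternative 3.4; Plant 2 gets 5.1, best alternative 2.9. No profitable deviation — NE.
(Low, High): Plant 1 can switch to Medium (2 → 2.3). Not NE.
(Low, Max): Plant 1 can switch to Medium (5.2 → 5.5). Not NE.
(Medium, Low): Plant 1 can switch to High (1.4 → 2.9). Not NE.
(Medium, Medium): Plant 1 can switch to Low (0.1 → 4.6). Not NE.
(Medium, High): Plant 1 can switch to Max (2.3 → 5.3). Not NE.
(High, Low): Plant 1 gets 2.9, best alternative 1.4; Plant 2 gets 3.7, best alternative 2.6. No profitable deviation — NE.
(The remaining 8 profiles each have a profitable deviation by the same check.)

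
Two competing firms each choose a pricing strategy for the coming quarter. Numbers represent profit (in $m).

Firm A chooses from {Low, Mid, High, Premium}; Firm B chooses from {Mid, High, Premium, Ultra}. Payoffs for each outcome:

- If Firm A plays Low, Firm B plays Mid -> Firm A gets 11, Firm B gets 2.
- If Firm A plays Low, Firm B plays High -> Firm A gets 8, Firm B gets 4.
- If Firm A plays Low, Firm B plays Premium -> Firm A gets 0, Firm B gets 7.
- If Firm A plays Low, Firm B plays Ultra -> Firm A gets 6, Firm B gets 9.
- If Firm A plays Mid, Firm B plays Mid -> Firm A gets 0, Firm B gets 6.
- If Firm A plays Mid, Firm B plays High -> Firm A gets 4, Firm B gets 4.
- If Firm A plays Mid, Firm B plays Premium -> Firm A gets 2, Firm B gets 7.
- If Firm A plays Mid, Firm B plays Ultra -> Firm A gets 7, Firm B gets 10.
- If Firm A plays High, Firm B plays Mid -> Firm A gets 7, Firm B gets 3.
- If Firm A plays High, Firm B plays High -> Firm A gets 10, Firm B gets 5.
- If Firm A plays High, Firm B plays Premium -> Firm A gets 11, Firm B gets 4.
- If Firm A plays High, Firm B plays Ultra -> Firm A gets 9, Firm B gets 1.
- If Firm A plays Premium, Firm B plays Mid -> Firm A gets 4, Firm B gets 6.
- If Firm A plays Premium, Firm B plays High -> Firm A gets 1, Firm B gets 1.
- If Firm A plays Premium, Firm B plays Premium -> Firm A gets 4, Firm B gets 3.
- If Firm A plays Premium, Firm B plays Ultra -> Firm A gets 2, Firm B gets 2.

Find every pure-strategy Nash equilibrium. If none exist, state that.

(High, High)

(Low, Mid): Firm B can switch to High (2 → 4). Not NE.
(Low, High): Firm A can switch to High (8 → 10). Not NE.
(Low, Premium): Firm A can switch to Mid (0 → 2). Not NE.
(Low, Ultra): Firm A can switch to Mid (6 → 7). Not NE.
(Mid, Mid): Firm A can switch to Low (0 → 11). Not NE.
(Mid, High): Firm A can switch to Low (4 → 8). Not NE.
(Mid, Premium): Firm A can switch to High (2 → 11). Not NE.
(Mid, Ultra): Firm A can switch to High (7 → 9). Not NE.
(High, Mid): Firm A can switch to Low (7 → 11). Not NE.
(High, High): Firm A gets 10, best alternative 8; Firm B gets 5, best alternative 4. No profitable deviation — NE.
(High, Premium): Firm B can switch to High (4 → 5). Not NE.
(High, Ultra): Firm B can switch to Mid (1 → 3). Not NE.
(Premium, Mid): Firm A can switch to Low (4 → 11). Not NE.
(The remaining 3 profiles each have a profitable deviation by the same check.)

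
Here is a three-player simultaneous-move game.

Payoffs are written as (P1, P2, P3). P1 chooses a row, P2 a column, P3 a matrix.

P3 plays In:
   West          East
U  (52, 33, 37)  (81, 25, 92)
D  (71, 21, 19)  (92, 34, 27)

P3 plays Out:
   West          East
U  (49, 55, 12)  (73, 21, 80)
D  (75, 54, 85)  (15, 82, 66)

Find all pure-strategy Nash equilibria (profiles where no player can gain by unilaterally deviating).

(U, West, In): P1 can switch to D (52 → 71). Not NE.
(U, West, Out): P1 can switch to D (49 → 75). Not NE.
(U, East, In): P1 can switch to D (81 → 92). Not NE.
(U, East, Out): P2 can switch to West (21 → 55). Not NE.
(D, West, In): P2 can switch to East (21 → 34). Not NE.
(D, West, Out): P2 can switch to East (54 → 82). Not NE.
(D, East, In): P3 can switch to Out (27 → 66). Not NE.
(D, East, Out): P1 can switch to U (15 → 73). Not NE.

This game has no pure Nash equilibrium.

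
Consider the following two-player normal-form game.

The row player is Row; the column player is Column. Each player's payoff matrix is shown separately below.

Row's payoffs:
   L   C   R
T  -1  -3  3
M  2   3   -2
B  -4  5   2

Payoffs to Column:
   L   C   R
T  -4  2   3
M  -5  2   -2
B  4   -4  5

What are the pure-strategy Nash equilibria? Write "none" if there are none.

(T, L): Row can switch to M (-1 → 2). Not NE.
(T, C): Row can switch to M (-3 → 3). Not NE.
(T, R): Row gets 3, best alternative 2; Column gets 3, best alternative 2. No profitable deviation — NE.
(M, L): Column can switch to C (-5 → 2). Not NE.
(M, C): Row can switch to B (3 → 5). Not NE.
(M, R): Row can switch to T (-2 → 3). Not NE.
(B, L): Row can switch to T (-4 → -1). Not NE.
(B, C): Column can switch to L (-4 → 4). Not NE.
(B, R): Row can switch to T (2 → 3). Not NE.

Pure NE: (T, R)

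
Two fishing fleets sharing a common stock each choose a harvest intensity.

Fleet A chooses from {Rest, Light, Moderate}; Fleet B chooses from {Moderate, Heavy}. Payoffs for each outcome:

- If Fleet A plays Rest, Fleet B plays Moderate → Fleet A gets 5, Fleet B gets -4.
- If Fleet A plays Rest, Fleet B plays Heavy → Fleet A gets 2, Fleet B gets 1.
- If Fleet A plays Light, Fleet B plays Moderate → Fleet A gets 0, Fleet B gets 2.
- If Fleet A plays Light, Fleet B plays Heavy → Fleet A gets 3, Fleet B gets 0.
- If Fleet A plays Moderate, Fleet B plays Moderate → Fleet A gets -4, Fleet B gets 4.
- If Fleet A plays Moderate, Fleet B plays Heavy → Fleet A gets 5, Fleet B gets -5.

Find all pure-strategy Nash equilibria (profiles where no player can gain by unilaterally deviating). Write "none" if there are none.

No pure-strategy Nash equilibrium.

(Rest, Moderate): Fleet B can switch to Heavy (-4 → 1). Not NE.
(Rest, Heavy): Fleet A can switch to Light (2 → 3). Not NE.
(Light, Moderate): Fleet A can switch to Rest (0 → 5). Not NE.
(Light, Heavy): Fleet A can switch to Moderate (3 → 5). Not NE.
(Moderate, Moderate): Fleet A can switch to Rest (-4 → 5). Not NE.
(Moderate, Heavy): Fleet B can switch to Moderate (-5 → 4). Not NE.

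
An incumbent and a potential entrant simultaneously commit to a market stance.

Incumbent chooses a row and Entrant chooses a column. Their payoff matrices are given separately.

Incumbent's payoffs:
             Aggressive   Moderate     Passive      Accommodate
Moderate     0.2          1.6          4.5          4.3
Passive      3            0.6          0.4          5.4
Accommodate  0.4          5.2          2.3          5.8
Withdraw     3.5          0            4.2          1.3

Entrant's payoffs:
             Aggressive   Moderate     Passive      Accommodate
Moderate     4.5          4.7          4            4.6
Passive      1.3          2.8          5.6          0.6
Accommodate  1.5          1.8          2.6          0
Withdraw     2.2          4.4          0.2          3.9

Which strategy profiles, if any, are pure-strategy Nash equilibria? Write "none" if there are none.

Incumbent against Aggressive: payoffs 0.2, 3, 0.4, 3.5 → best response Withdraw.
Incumbent against Moderate: payoffs 1.6, 0.6, 5.2, 0 → best response Accommodate.
Incumbent against Passive: payoffs 4.5, 0.4, 2.3, 4.2 → best response Moderate.
Incumbent against Accommodate: payoffs 4.3, 5.4, 5.8, 1.3 → best response Accommodate.
Entrant against Moderate: payoffs 4.5, 4.7, 4, 4.6 → best response Moderate.
Entrant against Passive: payoffs 1.3, 2.8, 5.6, 0.6 → best response Passive.
Entrant against Accommodate: payoffs 1.5, 1.8, 2.6, 0 → best response Passive.
Entrant against Withdraw: payoffs 2.2, 4.4, 0.2, 3.9 → best response Moderate.
No profile is a mutual best response for all players.

No pure-strategy Nash equilibrium.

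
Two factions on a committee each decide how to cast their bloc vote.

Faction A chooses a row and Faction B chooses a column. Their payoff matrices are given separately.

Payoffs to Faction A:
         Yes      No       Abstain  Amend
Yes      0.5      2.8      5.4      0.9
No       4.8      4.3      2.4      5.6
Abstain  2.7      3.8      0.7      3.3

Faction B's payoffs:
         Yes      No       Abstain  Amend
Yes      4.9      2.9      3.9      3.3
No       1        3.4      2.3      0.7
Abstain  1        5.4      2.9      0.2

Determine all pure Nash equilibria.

Pure NE: (No, No)

Faction A against Yes: payoffs 0.5, 4.8, 2.7 → best response No.
Faction A against No: payoffs 2.8, 4.3, 3.8 → best response No.
Faction A against Abstain: payoffs 5.4, 2.4, 0.7 → best response Yes.
Faction A against Amend: payoffs 0.9, 5.6, 3.3 → best response No.
Faction B against Yes: payoffs 4.9, 2.9, 3.9, 3.3 → best response Yes.
Faction B against No: payoffs 1, 3.4, 2.3, 0.7 → best response No.
Faction B against Abstain: payoffs 1, 5.4, 2.9, 0.2 → best response No.
Mutual best responses: (No, No).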